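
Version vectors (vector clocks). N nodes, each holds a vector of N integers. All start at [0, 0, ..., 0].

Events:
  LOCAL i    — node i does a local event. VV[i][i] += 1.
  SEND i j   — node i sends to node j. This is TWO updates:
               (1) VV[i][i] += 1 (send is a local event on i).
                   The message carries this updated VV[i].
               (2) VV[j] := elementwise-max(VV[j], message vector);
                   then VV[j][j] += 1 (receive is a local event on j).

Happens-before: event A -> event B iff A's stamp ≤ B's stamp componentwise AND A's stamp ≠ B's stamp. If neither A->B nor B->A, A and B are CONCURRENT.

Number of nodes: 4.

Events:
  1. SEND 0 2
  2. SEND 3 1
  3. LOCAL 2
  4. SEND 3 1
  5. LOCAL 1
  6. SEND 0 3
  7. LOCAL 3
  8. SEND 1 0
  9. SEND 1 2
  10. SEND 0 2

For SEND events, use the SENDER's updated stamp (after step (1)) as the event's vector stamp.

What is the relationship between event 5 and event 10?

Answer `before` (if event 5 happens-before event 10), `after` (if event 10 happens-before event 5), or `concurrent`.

Initial: VV[0]=[0, 0, 0, 0]
Initial: VV[1]=[0, 0, 0, 0]
Initial: VV[2]=[0, 0, 0, 0]
Initial: VV[3]=[0, 0, 0, 0]
Event 1: SEND 0->2: VV[0][0]++ -> VV[0]=[1, 0, 0, 0], msg_vec=[1, 0, 0, 0]; VV[2]=max(VV[2],msg_vec) then VV[2][2]++ -> VV[2]=[1, 0, 1, 0]
Event 2: SEND 3->1: VV[3][3]++ -> VV[3]=[0, 0, 0, 1], msg_vec=[0, 0, 0, 1]; VV[1]=max(VV[1],msg_vec) then VV[1][1]++ -> VV[1]=[0, 1, 0, 1]
Event 3: LOCAL 2: VV[2][2]++ -> VV[2]=[1, 0, 2, 0]
Event 4: SEND 3->1: VV[3][3]++ -> VV[3]=[0, 0, 0, 2], msg_vec=[0, 0, 0, 2]; VV[1]=max(VV[1],msg_vec) then VV[1][1]++ -> VV[1]=[0, 2, 0, 2]
Event 5: LOCAL 1: VV[1][1]++ -> VV[1]=[0, 3, 0, 2]
Event 6: SEND 0->3: VV[0][0]++ -> VV[0]=[2, 0, 0, 0], msg_vec=[2, 0, 0, 0]; VV[3]=max(VV[3],msg_vec) then VV[3][3]++ -> VV[3]=[2, 0, 0, 3]
Event 7: LOCAL 3: VV[3][3]++ -> VV[3]=[2, 0, 0, 4]
Event 8: SEND 1->0: VV[1][1]++ -> VV[1]=[0, 4, 0, 2], msg_vec=[0, 4, 0, 2]; VV[0]=max(VV[0],msg_vec) then VV[0][0]++ -> VV[0]=[3, 4, 0, 2]
Event 9: SEND 1->2: VV[1][1]++ -> VV[1]=[0, 5, 0, 2], msg_vec=[0, 5, 0, 2]; VV[2]=max(VV[2],msg_vec) then VV[2][2]++ -> VV[2]=[1, 5, 3, 2]
Event 10: SEND 0->2: VV[0][0]++ -> VV[0]=[4, 4, 0, 2], msg_vec=[4, 4, 0, 2]; VV[2]=max(VV[2],msg_vec) then VV[2][2]++ -> VV[2]=[4, 5, 4, 2]
Event 5 stamp: [0, 3, 0, 2]
Event 10 stamp: [4, 4, 0, 2]
[0, 3, 0, 2] <= [4, 4, 0, 2]? True
[4, 4, 0, 2] <= [0, 3, 0, 2]? False
Relation: before

Answer: before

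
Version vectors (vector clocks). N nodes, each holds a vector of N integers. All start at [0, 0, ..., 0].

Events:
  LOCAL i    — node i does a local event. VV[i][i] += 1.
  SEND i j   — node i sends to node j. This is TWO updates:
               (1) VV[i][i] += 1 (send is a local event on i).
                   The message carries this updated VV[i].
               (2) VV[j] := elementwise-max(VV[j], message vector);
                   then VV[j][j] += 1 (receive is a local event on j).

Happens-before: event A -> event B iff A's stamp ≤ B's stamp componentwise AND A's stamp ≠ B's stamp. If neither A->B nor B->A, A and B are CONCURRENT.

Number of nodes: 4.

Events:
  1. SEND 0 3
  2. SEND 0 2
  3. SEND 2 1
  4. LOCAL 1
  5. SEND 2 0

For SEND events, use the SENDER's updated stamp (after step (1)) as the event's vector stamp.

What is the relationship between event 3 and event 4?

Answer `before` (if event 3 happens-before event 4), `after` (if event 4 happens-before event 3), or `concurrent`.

Initial: VV[0]=[0, 0, 0, 0]
Initial: VV[1]=[0, 0, 0, 0]
Initial: VV[2]=[0, 0, 0, 0]
Initial: VV[3]=[0, 0, 0, 0]
Event 1: SEND 0->3: VV[0][0]++ -> VV[0]=[1, 0, 0, 0], msg_vec=[1, 0, 0, 0]; VV[3]=max(VV[3],msg_vec) then VV[3][3]++ -> VV[3]=[1, 0, 0, 1]
Event 2: SEND 0->2: VV[0][0]++ -> VV[0]=[2, 0, 0, 0], msg_vec=[2, 0, 0, 0]; VV[2]=max(VV[2],msg_vec) then VV[2][2]++ -> VV[2]=[2, 0, 1, 0]
Event 3: SEND 2->1: VV[2][2]++ -> VV[2]=[2, 0, 2, 0], msg_vec=[2, 0, 2, 0]; VV[1]=max(VV[1],msg_vec) then VV[1][1]++ -> VV[1]=[2, 1, 2, 0]
Event 4: LOCAL 1: VV[1][1]++ -> VV[1]=[2, 2, 2, 0]
Event 5: SEND 2->0: VV[2][2]++ -> VV[2]=[2, 0, 3, 0], msg_vec=[2, 0, 3, 0]; VV[0]=max(VV[0],msg_vec) then VV[0][0]++ -> VV[0]=[3, 0, 3, 0]
Event 3 stamp: [2, 0, 2, 0]
Event 4 stamp: [2, 2, 2, 0]
[2, 0, 2, 0] <= [2, 2, 2, 0]? True
[2, 2, 2, 0] <= [2, 0, 2, 0]? False
Relation: before

Answer: before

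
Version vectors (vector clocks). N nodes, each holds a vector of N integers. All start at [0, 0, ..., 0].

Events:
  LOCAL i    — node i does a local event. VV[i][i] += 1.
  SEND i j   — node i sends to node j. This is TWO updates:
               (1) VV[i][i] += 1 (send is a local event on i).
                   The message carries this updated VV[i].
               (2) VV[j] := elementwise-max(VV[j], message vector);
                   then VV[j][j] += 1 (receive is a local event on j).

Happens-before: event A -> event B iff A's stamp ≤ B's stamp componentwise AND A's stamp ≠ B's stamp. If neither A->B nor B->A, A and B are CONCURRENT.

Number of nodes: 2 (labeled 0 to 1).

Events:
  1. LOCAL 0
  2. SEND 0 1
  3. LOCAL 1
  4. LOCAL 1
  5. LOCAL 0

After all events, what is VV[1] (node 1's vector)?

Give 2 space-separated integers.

Answer: 2 3

Derivation:
Initial: VV[0]=[0, 0]
Initial: VV[1]=[0, 0]
Event 1: LOCAL 0: VV[0][0]++ -> VV[0]=[1, 0]
Event 2: SEND 0->1: VV[0][0]++ -> VV[0]=[2, 0], msg_vec=[2, 0]; VV[1]=max(VV[1],msg_vec) then VV[1][1]++ -> VV[1]=[2, 1]
Event 3: LOCAL 1: VV[1][1]++ -> VV[1]=[2, 2]
Event 4: LOCAL 1: VV[1][1]++ -> VV[1]=[2, 3]
Event 5: LOCAL 0: VV[0][0]++ -> VV[0]=[3, 0]
Final vectors: VV[0]=[3, 0]; VV[1]=[2, 3]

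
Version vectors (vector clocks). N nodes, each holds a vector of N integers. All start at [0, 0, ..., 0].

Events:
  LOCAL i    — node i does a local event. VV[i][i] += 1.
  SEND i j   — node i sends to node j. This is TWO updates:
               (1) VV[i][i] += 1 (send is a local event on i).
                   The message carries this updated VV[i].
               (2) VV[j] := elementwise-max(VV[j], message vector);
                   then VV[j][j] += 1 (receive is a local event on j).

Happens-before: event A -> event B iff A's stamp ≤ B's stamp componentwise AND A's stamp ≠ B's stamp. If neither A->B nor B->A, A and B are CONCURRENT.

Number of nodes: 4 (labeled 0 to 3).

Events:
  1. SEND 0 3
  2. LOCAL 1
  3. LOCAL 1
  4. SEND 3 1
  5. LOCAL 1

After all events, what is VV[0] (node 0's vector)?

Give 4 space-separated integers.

Initial: VV[0]=[0, 0, 0, 0]
Initial: VV[1]=[0, 0, 0, 0]
Initial: VV[2]=[0, 0, 0, 0]
Initial: VV[3]=[0, 0, 0, 0]
Event 1: SEND 0->3: VV[0][0]++ -> VV[0]=[1, 0, 0, 0], msg_vec=[1, 0, 0, 0]; VV[3]=max(VV[3],msg_vec) then VV[3][3]++ -> VV[3]=[1, 0, 0, 1]
Event 2: LOCAL 1: VV[1][1]++ -> VV[1]=[0, 1, 0, 0]
Event 3: LOCAL 1: VV[1][1]++ -> VV[1]=[0, 2, 0, 0]
Event 4: SEND 3->1: VV[3][3]++ -> VV[3]=[1, 0, 0, 2], msg_vec=[1, 0, 0, 2]; VV[1]=max(VV[1],msg_vec) then VV[1][1]++ -> VV[1]=[1, 3, 0, 2]
Event 5: LOCAL 1: VV[1][1]++ -> VV[1]=[1, 4, 0, 2]
Final vectors: VV[0]=[1, 0, 0, 0]; VV[1]=[1, 4, 0, 2]; VV[2]=[0, 0, 0, 0]; VV[3]=[1, 0, 0, 2]

Answer: 1 0 0 0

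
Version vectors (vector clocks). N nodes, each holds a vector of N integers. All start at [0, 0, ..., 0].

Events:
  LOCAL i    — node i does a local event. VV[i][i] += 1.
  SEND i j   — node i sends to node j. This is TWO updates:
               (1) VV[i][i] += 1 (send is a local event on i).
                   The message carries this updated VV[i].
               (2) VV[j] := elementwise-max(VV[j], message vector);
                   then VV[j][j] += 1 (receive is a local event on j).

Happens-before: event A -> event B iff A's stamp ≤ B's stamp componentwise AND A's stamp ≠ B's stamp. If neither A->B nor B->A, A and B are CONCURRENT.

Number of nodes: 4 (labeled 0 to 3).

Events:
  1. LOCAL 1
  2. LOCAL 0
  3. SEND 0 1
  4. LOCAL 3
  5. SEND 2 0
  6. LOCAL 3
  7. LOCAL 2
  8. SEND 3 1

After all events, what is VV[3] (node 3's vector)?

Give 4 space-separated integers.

Initial: VV[0]=[0, 0, 0, 0]
Initial: VV[1]=[0, 0, 0, 0]
Initial: VV[2]=[0, 0, 0, 0]
Initial: VV[3]=[0, 0, 0, 0]
Event 1: LOCAL 1: VV[1][1]++ -> VV[1]=[0, 1, 0, 0]
Event 2: LOCAL 0: VV[0][0]++ -> VV[0]=[1, 0, 0, 0]
Event 3: SEND 0->1: VV[0][0]++ -> VV[0]=[2, 0, 0, 0], msg_vec=[2, 0, 0, 0]; VV[1]=max(VV[1],msg_vec) then VV[1][1]++ -> VV[1]=[2, 2, 0, 0]
Event 4: LOCAL 3: VV[3][3]++ -> VV[3]=[0, 0, 0, 1]
Event 5: SEND 2->0: VV[2][2]++ -> VV[2]=[0, 0, 1, 0], msg_vec=[0, 0, 1, 0]; VV[0]=max(VV[0],msg_vec) then VV[0][0]++ -> VV[0]=[3, 0, 1, 0]
Event 6: LOCAL 3: VV[3][3]++ -> VV[3]=[0, 0, 0, 2]
Event 7: LOCAL 2: VV[2][2]++ -> VV[2]=[0, 0, 2, 0]
Event 8: SEND 3->1: VV[3][3]++ -> VV[3]=[0, 0, 0, 3], msg_vec=[0, 0, 0, 3]; VV[1]=max(VV[1],msg_vec) then VV[1][1]++ -> VV[1]=[2, 3, 0, 3]
Final vectors: VV[0]=[3, 0, 1, 0]; VV[1]=[2, 3, 0, 3]; VV[2]=[0, 0, 2, 0]; VV[3]=[0, 0, 0, 3]

Answer: 0 0 0 3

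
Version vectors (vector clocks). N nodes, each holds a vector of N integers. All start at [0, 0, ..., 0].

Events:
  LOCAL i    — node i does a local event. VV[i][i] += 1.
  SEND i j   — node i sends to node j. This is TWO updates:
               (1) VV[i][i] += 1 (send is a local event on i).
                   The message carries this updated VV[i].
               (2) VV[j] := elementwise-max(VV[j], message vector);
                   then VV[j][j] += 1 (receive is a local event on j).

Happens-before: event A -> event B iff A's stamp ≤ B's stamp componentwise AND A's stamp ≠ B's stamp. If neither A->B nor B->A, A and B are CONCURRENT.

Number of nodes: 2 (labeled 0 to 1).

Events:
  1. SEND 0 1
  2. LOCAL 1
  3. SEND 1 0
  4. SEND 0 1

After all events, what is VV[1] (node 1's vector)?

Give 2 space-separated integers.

Initial: VV[0]=[0, 0]
Initial: VV[1]=[0, 0]
Event 1: SEND 0->1: VV[0][0]++ -> VV[0]=[1, 0], msg_vec=[1, 0]; VV[1]=max(VV[1],msg_vec) then VV[1][1]++ -> VV[1]=[1, 1]
Event 2: LOCAL 1: VV[1][1]++ -> VV[1]=[1, 2]
Event 3: SEND 1->0: VV[1][1]++ -> VV[1]=[1, 3], msg_vec=[1, 3]; VV[0]=max(VV[0],msg_vec) then VV[0][0]++ -> VV[0]=[2, 3]
Event 4: SEND 0->1: VV[0][0]++ -> VV[0]=[3, 3], msg_vec=[3, 3]; VV[1]=max(VV[1],msg_vec) then VV[1][1]++ -> VV[1]=[3, 4]
Final vectors: VV[0]=[3, 3]; VV[1]=[3, 4]

Answer: 3 4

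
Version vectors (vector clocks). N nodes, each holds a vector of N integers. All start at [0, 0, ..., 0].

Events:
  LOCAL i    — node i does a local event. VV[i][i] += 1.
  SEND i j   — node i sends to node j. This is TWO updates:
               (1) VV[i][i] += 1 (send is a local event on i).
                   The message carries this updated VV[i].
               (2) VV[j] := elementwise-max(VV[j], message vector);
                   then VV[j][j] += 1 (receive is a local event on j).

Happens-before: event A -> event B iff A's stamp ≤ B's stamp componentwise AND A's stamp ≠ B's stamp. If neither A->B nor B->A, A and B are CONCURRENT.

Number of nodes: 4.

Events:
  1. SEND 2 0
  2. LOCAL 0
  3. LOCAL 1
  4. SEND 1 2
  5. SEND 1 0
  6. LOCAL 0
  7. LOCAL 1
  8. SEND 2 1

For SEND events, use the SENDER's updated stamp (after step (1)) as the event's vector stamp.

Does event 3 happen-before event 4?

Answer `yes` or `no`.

Answer: yes

Derivation:
Initial: VV[0]=[0, 0, 0, 0]
Initial: VV[1]=[0, 0, 0, 0]
Initial: VV[2]=[0, 0, 0, 0]
Initial: VV[3]=[0, 0, 0, 0]
Event 1: SEND 2->0: VV[2][2]++ -> VV[2]=[0, 0, 1, 0], msg_vec=[0, 0, 1, 0]; VV[0]=max(VV[0],msg_vec) then VV[0][0]++ -> VV[0]=[1, 0, 1, 0]
Event 2: LOCAL 0: VV[0][0]++ -> VV[0]=[2, 0, 1, 0]
Event 3: LOCAL 1: VV[1][1]++ -> VV[1]=[0, 1, 0, 0]
Event 4: SEND 1->2: VV[1][1]++ -> VV[1]=[0, 2, 0, 0], msg_vec=[0, 2, 0, 0]; VV[2]=max(VV[2],msg_vec) then VV[2][2]++ -> VV[2]=[0, 2, 2, 0]
Event 5: SEND 1->0: VV[1][1]++ -> VV[1]=[0, 3, 0, 0], msg_vec=[0, 3, 0, 0]; VV[0]=max(VV[0],msg_vec) then VV[0][0]++ -> VV[0]=[3, 3, 1, 0]
Event 6: LOCAL 0: VV[0][0]++ -> VV[0]=[4, 3, 1, 0]
Event 7: LOCAL 1: VV[1][1]++ -> VV[1]=[0, 4, 0, 0]
Event 8: SEND 2->1: VV[2][2]++ -> VV[2]=[0, 2, 3, 0], msg_vec=[0, 2, 3, 0]; VV[1]=max(VV[1],msg_vec) then VV[1][1]++ -> VV[1]=[0, 5, 3, 0]
Event 3 stamp: [0, 1, 0, 0]
Event 4 stamp: [0, 2, 0, 0]
[0, 1, 0, 0] <= [0, 2, 0, 0]? True. Equal? False. Happens-before: True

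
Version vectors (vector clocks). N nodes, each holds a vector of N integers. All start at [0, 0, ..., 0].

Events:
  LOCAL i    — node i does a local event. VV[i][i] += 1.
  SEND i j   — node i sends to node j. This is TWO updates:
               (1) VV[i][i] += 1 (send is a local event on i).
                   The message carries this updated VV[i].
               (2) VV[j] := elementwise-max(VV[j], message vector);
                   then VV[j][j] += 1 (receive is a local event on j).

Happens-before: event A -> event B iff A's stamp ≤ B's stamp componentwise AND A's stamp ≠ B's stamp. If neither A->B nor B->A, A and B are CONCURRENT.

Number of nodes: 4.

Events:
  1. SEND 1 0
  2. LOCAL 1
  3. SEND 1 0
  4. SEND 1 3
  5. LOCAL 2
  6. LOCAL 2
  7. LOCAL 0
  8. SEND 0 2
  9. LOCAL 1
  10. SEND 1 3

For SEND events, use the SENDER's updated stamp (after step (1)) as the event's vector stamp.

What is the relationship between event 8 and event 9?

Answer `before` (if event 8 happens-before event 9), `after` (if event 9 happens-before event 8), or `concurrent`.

Initial: VV[0]=[0, 0, 0, 0]
Initial: VV[1]=[0, 0, 0, 0]
Initial: VV[2]=[0, 0, 0, 0]
Initial: VV[3]=[0, 0, 0, 0]
Event 1: SEND 1->0: VV[1][1]++ -> VV[1]=[0, 1, 0, 0], msg_vec=[0, 1, 0, 0]; VV[0]=max(VV[0],msg_vec) then VV[0][0]++ -> VV[0]=[1, 1, 0, 0]
Event 2: LOCAL 1: VV[1][1]++ -> VV[1]=[0, 2, 0, 0]
Event 3: SEND 1->0: VV[1][1]++ -> VV[1]=[0, 3, 0, 0], msg_vec=[0, 3, 0, 0]; VV[0]=max(VV[0],msg_vec) then VV[0][0]++ -> VV[0]=[2, 3, 0, 0]
Event 4: SEND 1->3: VV[1][1]++ -> VV[1]=[0, 4, 0, 0], msg_vec=[0, 4, 0, 0]; VV[3]=max(VV[3],msg_vec) then VV[3][3]++ -> VV[3]=[0, 4, 0, 1]
Event 5: LOCAL 2: VV[2][2]++ -> VV[2]=[0, 0, 1, 0]
Event 6: LOCAL 2: VV[2][2]++ -> VV[2]=[0, 0, 2, 0]
Event 7: LOCAL 0: VV[0][0]++ -> VV[0]=[3, 3, 0, 0]
Event 8: SEND 0->2: VV[0][0]++ -> VV[0]=[4, 3, 0, 0], msg_vec=[4, 3, 0, 0]; VV[2]=max(VV[2],msg_vec) then VV[2][2]++ -> VV[2]=[4, 3, 3, 0]
Event 9: LOCAL 1: VV[1][1]++ -> VV[1]=[0, 5, 0, 0]
Event 10: SEND 1->3: VV[1][1]++ -> VV[1]=[0, 6, 0, 0], msg_vec=[0, 6, 0, 0]; VV[3]=max(VV[3],msg_vec) then VV[3][3]++ -> VV[3]=[0, 6, 0, 2]
Event 8 stamp: [4, 3, 0, 0]
Event 9 stamp: [0, 5, 0, 0]
[4, 3, 0, 0] <= [0, 5, 0, 0]? False
[0, 5, 0, 0] <= [4, 3, 0, 0]? False
Relation: concurrent

Answer: concurrent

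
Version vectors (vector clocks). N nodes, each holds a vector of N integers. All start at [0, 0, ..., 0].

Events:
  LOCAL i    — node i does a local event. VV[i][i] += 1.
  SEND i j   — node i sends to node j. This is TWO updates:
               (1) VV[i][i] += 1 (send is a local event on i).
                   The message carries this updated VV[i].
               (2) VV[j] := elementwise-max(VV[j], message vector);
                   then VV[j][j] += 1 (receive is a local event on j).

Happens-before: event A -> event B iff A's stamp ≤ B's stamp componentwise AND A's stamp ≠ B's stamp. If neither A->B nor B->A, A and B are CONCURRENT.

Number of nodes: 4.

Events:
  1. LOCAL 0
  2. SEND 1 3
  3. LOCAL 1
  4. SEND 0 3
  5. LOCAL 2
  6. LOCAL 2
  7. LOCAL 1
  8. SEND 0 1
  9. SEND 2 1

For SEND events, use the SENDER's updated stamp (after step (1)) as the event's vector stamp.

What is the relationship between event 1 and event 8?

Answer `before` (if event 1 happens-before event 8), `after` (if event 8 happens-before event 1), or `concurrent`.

Answer: before

Derivation:
Initial: VV[0]=[0, 0, 0, 0]
Initial: VV[1]=[0, 0, 0, 0]
Initial: VV[2]=[0, 0, 0, 0]
Initial: VV[3]=[0, 0, 0, 0]
Event 1: LOCAL 0: VV[0][0]++ -> VV[0]=[1, 0, 0, 0]
Event 2: SEND 1->3: VV[1][1]++ -> VV[1]=[0, 1, 0, 0], msg_vec=[0, 1, 0, 0]; VV[3]=max(VV[3],msg_vec) then VV[3][3]++ -> VV[3]=[0, 1, 0, 1]
Event 3: LOCAL 1: VV[1][1]++ -> VV[1]=[0, 2, 0, 0]
Event 4: SEND 0->3: VV[0][0]++ -> VV[0]=[2, 0, 0, 0], msg_vec=[2, 0, 0, 0]; VV[3]=max(VV[3],msg_vec) then VV[3][3]++ -> VV[3]=[2, 1, 0, 2]
Event 5: LOCAL 2: VV[2][2]++ -> VV[2]=[0, 0, 1, 0]
Event 6: LOCAL 2: VV[2][2]++ -> VV[2]=[0, 0, 2, 0]
Event 7: LOCAL 1: VV[1][1]++ -> VV[1]=[0, 3, 0, 0]
Event 8: SEND 0->1: VV[0][0]++ -> VV[0]=[3, 0, 0, 0], msg_vec=[3, 0, 0, 0]; VV[1]=max(VV[1],msg_vec) then VV[1][1]++ -> VV[1]=[3, 4, 0, 0]
Event 9: SEND 2->1: VV[2][2]++ -> VV[2]=[0, 0, 3, 0], msg_vec=[0, 0, 3, 0]; VV[1]=max(VV[1],msg_vec) then VV[1][1]++ -> VV[1]=[3, 5, 3, 0]
Event 1 stamp: [1, 0, 0, 0]
Event 8 stamp: [3, 0, 0, 0]
[1, 0, 0, 0] <= [3, 0, 0, 0]? True
[3, 0, 0, 0] <= [1, 0, 0, 0]? False
Relation: before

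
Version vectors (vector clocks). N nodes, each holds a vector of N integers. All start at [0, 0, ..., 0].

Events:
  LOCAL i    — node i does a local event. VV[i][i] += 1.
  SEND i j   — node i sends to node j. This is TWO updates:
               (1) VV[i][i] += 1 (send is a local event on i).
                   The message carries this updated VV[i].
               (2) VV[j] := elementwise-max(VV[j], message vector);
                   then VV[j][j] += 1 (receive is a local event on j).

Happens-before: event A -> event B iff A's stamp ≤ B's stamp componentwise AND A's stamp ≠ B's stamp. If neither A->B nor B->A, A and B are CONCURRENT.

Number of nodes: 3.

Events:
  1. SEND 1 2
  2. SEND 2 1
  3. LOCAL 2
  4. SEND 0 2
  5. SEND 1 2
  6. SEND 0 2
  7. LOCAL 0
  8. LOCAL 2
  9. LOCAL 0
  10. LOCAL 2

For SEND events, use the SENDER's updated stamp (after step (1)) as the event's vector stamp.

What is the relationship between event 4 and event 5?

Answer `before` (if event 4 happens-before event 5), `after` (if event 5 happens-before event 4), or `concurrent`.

Answer: concurrent

Derivation:
Initial: VV[0]=[0, 0, 0]
Initial: VV[1]=[0, 0, 0]
Initial: VV[2]=[0, 0, 0]
Event 1: SEND 1->2: VV[1][1]++ -> VV[1]=[0, 1, 0], msg_vec=[0, 1, 0]; VV[2]=max(VV[2],msg_vec) then VV[2][2]++ -> VV[2]=[0, 1, 1]
Event 2: SEND 2->1: VV[2][2]++ -> VV[2]=[0, 1, 2], msg_vec=[0, 1, 2]; VV[1]=max(VV[1],msg_vec) then VV[1][1]++ -> VV[1]=[0, 2, 2]
Event 3: LOCAL 2: VV[2][2]++ -> VV[2]=[0, 1, 3]
Event 4: SEND 0->2: VV[0][0]++ -> VV[0]=[1, 0, 0], msg_vec=[1, 0, 0]; VV[2]=max(VV[2],msg_vec) then VV[2][2]++ -> VV[2]=[1, 1, 4]
Event 5: SEND 1->2: VV[1][1]++ -> VV[1]=[0, 3, 2], msg_vec=[0, 3, 2]; VV[2]=max(VV[2],msg_vec) then VV[2][2]++ -> VV[2]=[1, 3, 5]
Event 6: SEND 0->2: VV[0][0]++ -> VV[0]=[2, 0, 0], msg_vec=[2, 0, 0]; VV[2]=max(VV[2],msg_vec) then VV[2][2]++ -> VV[2]=[2, 3, 6]
Event 7: LOCAL 0: VV[0][0]++ -> VV[0]=[3, 0, 0]
Event 8: LOCAL 2: VV[2][2]++ -> VV[2]=[2, 3, 7]
Event 9: LOCAL 0: VV[0][0]++ -> VV[0]=[4, 0, 0]
Event 10: LOCAL 2: VV[2][2]++ -> VV[2]=[2, 3, 8]
Event 4 stamp: [1, 0, 0]
Event 5 stamp: [0, 3, 2]
[1, 0, 0] <= [0, 3, 2]? False
[0, 3, 2] <= [1, 0, 0]? False
Relation: concurrent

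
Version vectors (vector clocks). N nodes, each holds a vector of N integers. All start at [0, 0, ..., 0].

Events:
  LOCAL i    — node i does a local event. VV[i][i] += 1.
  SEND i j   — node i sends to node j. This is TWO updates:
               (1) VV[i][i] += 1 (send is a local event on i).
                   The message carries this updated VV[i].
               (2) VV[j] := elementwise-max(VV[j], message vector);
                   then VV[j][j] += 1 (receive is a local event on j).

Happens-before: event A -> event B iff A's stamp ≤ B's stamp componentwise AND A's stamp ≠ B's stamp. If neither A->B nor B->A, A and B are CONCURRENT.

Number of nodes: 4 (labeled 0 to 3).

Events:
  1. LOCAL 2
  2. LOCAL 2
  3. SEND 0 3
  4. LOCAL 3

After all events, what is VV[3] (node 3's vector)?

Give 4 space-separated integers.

Answer: 1 0 0 2

Derivation:
Initial: VV[0]=[0, 0, 0, 0]
Initial: VV[1]=[0, 0, 0, 0]
Initial: VV[2]=[0, 0, 0, 0]
Initial: VV[3]=[0, 0, 0, 0]
Event 1: LOCAL 2: VV[2][2]++ -> VV[2]=[0, 0, 1, 0]
Event 2: LOCAL 2: VV[2][2]++ -> VV[2]=[0, 0, 2, 0]
Event 3: SEND 0->3: VV[0][0]++ -> VV[0]=[1, 0, 0, 0], msg_vec=[1, 0, 0, 0]; VV[3]=max(VV[3],msg_vec) then VV[3][3]++ -> VV[3]=[1, 0, 0, 1]
Event 4: LOCAL 3: VV[3][3]++ -> VV[3]=[1, 0, 0, 2]
Final vectors: VV[0]=[1, 0, 0, 0]; VV[1]=[0, 0, 0, 0]; VV[2]=[0, 0, 2, 0]; VV[3]=[1, 0, 0, 2]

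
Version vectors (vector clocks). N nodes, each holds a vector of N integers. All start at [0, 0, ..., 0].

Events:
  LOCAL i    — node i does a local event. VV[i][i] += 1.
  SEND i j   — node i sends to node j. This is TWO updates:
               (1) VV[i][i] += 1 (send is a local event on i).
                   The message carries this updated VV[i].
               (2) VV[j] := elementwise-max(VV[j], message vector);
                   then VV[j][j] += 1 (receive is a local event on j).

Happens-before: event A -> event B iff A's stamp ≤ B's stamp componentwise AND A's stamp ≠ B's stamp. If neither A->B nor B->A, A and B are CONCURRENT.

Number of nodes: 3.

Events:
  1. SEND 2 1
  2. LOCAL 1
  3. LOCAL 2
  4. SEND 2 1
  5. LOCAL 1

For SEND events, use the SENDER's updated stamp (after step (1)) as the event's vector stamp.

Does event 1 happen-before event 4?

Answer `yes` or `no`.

Initial: VV[0]=[0, 0, 0]
Initial: VV[1]=[0, 0, 0]
Initial: VV[2]=[0, 0, 0]
Event 1: SEND 2->1: VV[2][2]++ -> VV[2]=[0, 0, 1], msg_vec=[0, 0, 1]; VV[1]=max(VV[1],msg_vec) then VV[1][1]++ -> VV[1]=[0, 1, 1]
Event 2: LOCAL 1: VV[1][1]++ -> VV[1]=[0, 2, 1]
Event 3: LOCAL 2: VV[2][2]++ -> VV[2]=[0, 0, 2]
Event 4: SEND 2->1: VV[2][2]++ -> VV[2]=[0, 0, 3], msg_vec=[0, 0, 3]; VV[1]=max(VV[1],msg_vec) then VV[1][1]++ -> VV[1]=[0, 3, 3]
Event 5: LOCAL 1: VV[1][1]++ -> VV[1]=[0, 4, 3]
Event 1 stamp: [0, 0, 1]
Event 4 stamp: [0, 0, 3]
[0, 0, 1] <= [0, 0, 3]? True. Equal? False. Happens-before: True

Answer: yes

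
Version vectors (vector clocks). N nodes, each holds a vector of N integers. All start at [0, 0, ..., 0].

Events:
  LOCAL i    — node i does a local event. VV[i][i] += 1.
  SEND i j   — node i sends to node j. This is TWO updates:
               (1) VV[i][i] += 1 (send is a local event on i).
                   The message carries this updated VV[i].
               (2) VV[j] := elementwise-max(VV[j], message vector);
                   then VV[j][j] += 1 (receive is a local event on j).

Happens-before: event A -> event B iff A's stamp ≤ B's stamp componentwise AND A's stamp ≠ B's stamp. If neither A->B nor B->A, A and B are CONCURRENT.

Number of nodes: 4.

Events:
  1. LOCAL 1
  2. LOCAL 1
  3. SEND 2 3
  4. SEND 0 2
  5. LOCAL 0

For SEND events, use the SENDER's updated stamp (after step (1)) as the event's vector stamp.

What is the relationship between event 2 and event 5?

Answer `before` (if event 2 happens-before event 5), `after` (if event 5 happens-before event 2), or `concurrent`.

Answer: concurrent

Derivation:
Initial: VV[0]=[0, 0, 0, 0]
Initial: VV[1]=[0, 0, 0, 0]
Initial: VV[2]=[0, 0, 0, 0]
Initial: VV[3]=[0, 0, 0, 0]
Event 1: LOCAL 1: VV[1][1]++ -> VV[1]=[0, 1, 0, 0]
Event 2: LOCAL 1: VV[1][1]++ -> VV[1]=[0, 2, 0, 0]
Event 3: SEND 2->3: VV[2][2]++ -> VV[2]=[0, 0, 1, 0], msg_vec=[0, 0, 1, 0]; VV[3]=max(VV[3],msg_vec) then VV[3][3]++ -> VV[3]=[0, 0, 1, 1]
Event 4: SEND 0->2: VV[0][0]++ -> VV[0]=[1, 0, 0, 0], msg_vec=[1, 0, 0, 0]; VV[2]=max(VV[2],msg_vec) then VV[2][2]++ -> VV[2]=[1, 0, 2, 0]
Event 5: LOCAL 0: VV[0][0]++ -> VV[0]=[2, 0, 0, 0]
Event 2 stamp: [0, 2, 0, 0]
Event 5 stamp: [2, 0, 0, 0]
[0, 2, 0, 0] <= [2, 0, 0, 0]? False
[2, 0, 0, 0] <= [0, 2, 0, 0]? False
Relation: concurrent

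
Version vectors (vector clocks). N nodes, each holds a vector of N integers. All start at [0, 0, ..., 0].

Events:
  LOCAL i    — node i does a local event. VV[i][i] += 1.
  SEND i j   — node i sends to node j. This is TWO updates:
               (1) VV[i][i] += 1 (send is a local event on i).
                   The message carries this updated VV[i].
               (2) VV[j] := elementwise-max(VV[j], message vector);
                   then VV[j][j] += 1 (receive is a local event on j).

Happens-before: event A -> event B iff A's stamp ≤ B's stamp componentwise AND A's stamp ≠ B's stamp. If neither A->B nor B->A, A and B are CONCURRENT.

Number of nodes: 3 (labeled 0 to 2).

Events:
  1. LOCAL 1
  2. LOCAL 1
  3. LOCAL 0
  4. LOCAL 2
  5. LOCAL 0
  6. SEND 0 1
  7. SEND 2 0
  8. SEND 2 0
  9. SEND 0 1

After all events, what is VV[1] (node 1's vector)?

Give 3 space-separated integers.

Answer: 6 4 3

Derivation:
Initial: VV[0]=[0, 0, 0]
Initial: VV[1]=[0, 0, 0]
Initial: VV[2]=[0, 0, 0]
Event 1: LOCAL 1: VV[1][1]++ -> VV[1]=[0, 1, 0]
Event 2: LOCAL 1: VV[1][1]++ -> VV[1]=[0, 2, 0]
Event 3: LOCAL 0: VV[0][0]++ -> VV[0]=[1, 0, 0]
Event 4: LOCAL 2: VV[2][2]++ -> VV[2]=[0, 0, 1]
Event 5: LOCAL 0: VV[0][0]++ -> VV[0]=[2, 0, 0]
Event 6: SEND 0->1: VV[0][0]++ -> VV[0]=[3, 0, 0], msg_vec=[3, 0, 0]; VV[1]=max(VV[1],msg_vec) then VV[1][1]++ -> VV[1]=[3, 3, 0]
Event 7: SEND 2->0: VV[2][2]++ -> VV[2]=[0, 0, 2], msg_vec=[0, 0, 2]; VV[0]=max(VV[0],msg_vec) then VV[0][0]++ -> VV[0]=[4, 0, 2]
Event 8: SEND 2->0: VV[2][2]++ -> VV[2]=[0, 0, 3], msg_vec=[0, 0, 3]; VV[0]=max(VV[0],msg_vec) then VV[0][0]++ -> VV[0]=[5, 0, 3]
Event 9: SEND 0->1: VV[0][0]++ -> VV[0]=[6, 0, 3], msg_vec=[6, 0, 3]; VV[1]=max(VV[1],msg_vec) then VV[1][1]++ -> VV[1]=[6, 4, 3]
Final vectors: VV[0]=[6, 0, 3]; VV[1]=[6, 4, 3]; VV[2]=[0, 0, 3]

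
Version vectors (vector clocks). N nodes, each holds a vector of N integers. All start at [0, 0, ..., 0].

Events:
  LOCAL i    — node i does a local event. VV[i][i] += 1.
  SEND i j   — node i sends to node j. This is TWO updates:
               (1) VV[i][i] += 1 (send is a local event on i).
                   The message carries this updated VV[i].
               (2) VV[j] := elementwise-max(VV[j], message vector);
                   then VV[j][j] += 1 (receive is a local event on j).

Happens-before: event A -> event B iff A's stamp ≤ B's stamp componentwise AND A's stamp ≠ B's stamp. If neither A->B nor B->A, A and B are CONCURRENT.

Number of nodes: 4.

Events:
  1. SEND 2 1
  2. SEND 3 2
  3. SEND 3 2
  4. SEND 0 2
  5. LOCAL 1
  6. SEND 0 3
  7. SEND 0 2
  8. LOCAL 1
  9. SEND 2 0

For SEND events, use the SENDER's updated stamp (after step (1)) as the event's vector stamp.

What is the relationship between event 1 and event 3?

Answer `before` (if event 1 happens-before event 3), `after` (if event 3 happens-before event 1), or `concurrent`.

Answer: concurrent

Derivation:
Initial: VV[0]=[0, 0, 0, 0]
Initial: VV[1]=[0, 0, 0, 0]
Initial: VV[2]=[0, 0, 0, 0]
Initial: VV[3]=[0, 0, 0, 0]
Event 1: SEND 2->1: VV[2][2]++ -> VV[2]=[0, 0, 1, 0], msg_vec=[0, 0, 1, 0]; VV[1]=max(VV[1],msg_vec) then VV[1][1]++ -> VV[1]=[0, 1, 1, 0]
Event 2: SEND 3->2: VV[3][3]++ -> VV[3]=[0, 0, 0, 1], msg_vec=[0, 0, 0, 1]; VV[2]=max(VV[2],msg_vec) then VV[2][2]++ -> VV[2]=[0, 0, 2, 1]
Event 3: SEND 3->2: VV[3][3]++ -> VV[3]=[0, 0, 0, 2], msg_vec=[0, 0, 0, 2]; VV[2]=max(VV[2],msg_vec) then VV[2][2]++ -> VV[2]=[0, 0, 3, 2]
Event 4: SEND 0->2: VV[0][0]++ -> VV[0]=[1, 0, 0, 0], msg_vec=[1, 0, 0, 0]; VV[2]=max(VV[2],msg_vec) then VV[2][2]++ -> VV[2]=[1, 0, 4, 2]
Event 5: LOCAL 1: VV[1][1]++ -> VV[1]=[0, 2, 1, 0]
Event 6: SEND 0->3: VV[0][0]++ -> VV[0]=[2, 0, 0, 0], msg_vec=[2, 0, 0, 0]; VV[3]=max(VV[3],msg_vec) then VV[3][3]++ -> VV[3]=[2, 0, 0, 3]
Event 7: SEND 0->2: VV[0][0]++ -> VV[0]=[3, 0, 0, 0], msg_vec=[3, 0, 0, 0]; VV[2]=max(VV[2],msg_vec) then VV[2][2]++ -> VV[2]=[3, 0, 5, 2]
Event 8: LOCAL 1: VV[1][1]++ -> VV[1]=[0, 3, 1, 0]
Event 9: SEND 2->0: VV[2][2]++ -> VV[2]=[3, 0, 6, 2], msg_vec=[3, 0, 6, 2]; VV[0]=max(VV[0],msg_vec) then VV[0][0]++ -> VV[0]=[4, 0, 6, 2]
Event 1 stamp: [0, 0, 1, 0]
Event 3 stamp: [0, 0, 0, 2]
[0, 0, 1, 0] <= [0, 0, 0, 2]? False
[0, 0, 0, 2] <= [0, 0, 1, 0]? False
Relation: concurrent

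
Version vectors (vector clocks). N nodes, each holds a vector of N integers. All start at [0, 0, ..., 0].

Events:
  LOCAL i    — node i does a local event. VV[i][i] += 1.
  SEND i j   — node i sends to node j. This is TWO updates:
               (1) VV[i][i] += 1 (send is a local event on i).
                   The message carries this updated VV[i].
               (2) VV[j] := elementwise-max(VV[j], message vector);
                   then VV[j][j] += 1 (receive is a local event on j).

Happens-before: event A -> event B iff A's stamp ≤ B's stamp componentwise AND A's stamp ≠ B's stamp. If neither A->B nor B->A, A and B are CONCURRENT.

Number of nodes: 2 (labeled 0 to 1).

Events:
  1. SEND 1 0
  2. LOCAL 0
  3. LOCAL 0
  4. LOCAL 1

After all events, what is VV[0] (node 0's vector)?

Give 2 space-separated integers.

Initial: VV[0]=[0, 0]
Initial: VV[1]=[0, 0]
Event 1: SEND 1->0: VV[1][1]++ -> VV[1]=[0, 1], msg_vec=[0, 1]; VV[0]=max(VV[0],msg_vec) then VV[0][0]++ -> VV[0]=[1, 1]
Event 2: LOCAL 0: VV[0][0]++ -> VV[0]=[2, 1]
Event 3: LOCAL 0: VV[0][0]++ -> VV[0]=[3, 1]
Event 4: LOCAL 1: VV[1][1]++ -> VV[1]=[0, 2]
Final vectors: VV[0]=[3, 1]; VV[1]=[0, 2]

Answer: 3 1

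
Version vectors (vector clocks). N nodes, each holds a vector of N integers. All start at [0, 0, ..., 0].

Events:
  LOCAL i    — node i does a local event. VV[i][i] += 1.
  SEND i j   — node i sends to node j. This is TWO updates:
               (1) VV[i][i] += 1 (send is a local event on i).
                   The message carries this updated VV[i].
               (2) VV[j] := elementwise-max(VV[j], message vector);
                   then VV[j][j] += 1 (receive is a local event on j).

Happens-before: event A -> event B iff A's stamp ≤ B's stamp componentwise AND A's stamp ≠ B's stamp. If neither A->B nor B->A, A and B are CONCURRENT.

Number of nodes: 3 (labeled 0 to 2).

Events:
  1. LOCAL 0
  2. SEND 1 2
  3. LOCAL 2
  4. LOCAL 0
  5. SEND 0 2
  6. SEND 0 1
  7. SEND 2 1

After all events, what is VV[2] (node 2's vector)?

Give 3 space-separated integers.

Initial: VV[0]=[0, 0, 0]
Initial: VV[1]=[0, 0, 0]
Initial: VV[2]=[0, 0, 0]
Event 1: LOCAL 0: VV[0][0]++ -> VV[0]=[1, 0, 0]
Event 2: SEND 1->2: VV[1][1]++ -> VV[1]=[0, 1, 0], msg_vec=[0, 1, 0]; VV[2]=max(VV[2],msg_vec) then VV[2][2]++ -> VV[2]=[0, 1, 1]
Event 3: LOCAL 2: VV[2][2]++ -> VV[2]=[0, 1, 2]
Event 4: LOCAL 0: VV[0][0]++ -> VV[0]=[2, 0, 0]
Event 5: SEND 0->2: VV[0][0]++ -> VV[0]=[3, 0, 0], msg_vec=[3, 0, 0]; VV[2]=max(VV[2],msg_vec) then VV[2][2]++ -> VV[2]=[3, 1, 3]
Event 6: SEND 0->1: VV[0][0]++ -> VV[0]=[4, 0, 0], msg_vec=[4, 0, 0]; VV[1]=max(VV[1],msg_vec) then VV[1][1]++ -> VV[1]=[4, 2, 0]
Event 7: SEND 2->1: VV[2][2]++ -> VV[2]=[3, 1, 4], msg_vec=[3, 1, 4]; VV[1]=max(VV[1],msg_vec) then VV[1][1]++ -> VV[1]=[4, 3, 4]
Final vectors: VV[0]=[4, 0, 0]; VV[1]=[4, 3, 4]; VV[2]=[3, 1, 4]

Answer: 3 1 4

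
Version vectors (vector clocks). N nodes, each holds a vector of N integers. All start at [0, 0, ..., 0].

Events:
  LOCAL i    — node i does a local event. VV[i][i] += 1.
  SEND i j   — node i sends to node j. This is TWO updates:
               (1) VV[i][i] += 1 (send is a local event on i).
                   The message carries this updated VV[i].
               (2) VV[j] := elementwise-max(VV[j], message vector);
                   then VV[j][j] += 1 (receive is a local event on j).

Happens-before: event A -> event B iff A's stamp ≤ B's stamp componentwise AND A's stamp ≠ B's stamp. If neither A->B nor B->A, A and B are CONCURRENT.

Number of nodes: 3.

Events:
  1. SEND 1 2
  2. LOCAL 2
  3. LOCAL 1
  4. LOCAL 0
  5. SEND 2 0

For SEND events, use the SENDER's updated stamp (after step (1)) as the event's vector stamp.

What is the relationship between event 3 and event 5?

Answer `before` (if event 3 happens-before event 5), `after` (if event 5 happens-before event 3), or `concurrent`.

Initial: VV[0]=[0, 0, 0]
Initial: VV[1]=[0, 0, 0]
Initial: VV[2]=[0, 0, 0]
Event 1: SEND 1->2: VV[1][1]++ -> VV[1]=[0, 1, 0], msg_vec=[0, 1, 0]; VV[2]=max(VV[2],msg_vec) then VV[2][2]++ -> VV[2]=[0, 1, 1]
Event 2: LOCAL 2: VV[2][2]++ -> VV[2]=[0, 1, 2]
Event 3: LOCAL 1: VV[1][1]++ -> VV[1]=[0, 2, 0]
Event 4: LOCAL 0: VV[0][0]++ -> VV[0]=[1, 0, 0]
Event 5: SEND 2->0: VV[2][2]++ -> VV[2]=[0, 1, 3], msg_vec=[0, 1, 3]; VV[0]=max(VV[0],msg_vec) then VV[0][0]++ -> VV[0]=[2, 1, 3]
Event 3 stamp: [0, 2, 0]
Event 5 stamp: [0, 1, 3]
[0, 2, 0] <= [0, 1, 3]? False
[0, 1, 3] <= [0, 2, 0]? False
Relation: concurrent

Answer: concurrent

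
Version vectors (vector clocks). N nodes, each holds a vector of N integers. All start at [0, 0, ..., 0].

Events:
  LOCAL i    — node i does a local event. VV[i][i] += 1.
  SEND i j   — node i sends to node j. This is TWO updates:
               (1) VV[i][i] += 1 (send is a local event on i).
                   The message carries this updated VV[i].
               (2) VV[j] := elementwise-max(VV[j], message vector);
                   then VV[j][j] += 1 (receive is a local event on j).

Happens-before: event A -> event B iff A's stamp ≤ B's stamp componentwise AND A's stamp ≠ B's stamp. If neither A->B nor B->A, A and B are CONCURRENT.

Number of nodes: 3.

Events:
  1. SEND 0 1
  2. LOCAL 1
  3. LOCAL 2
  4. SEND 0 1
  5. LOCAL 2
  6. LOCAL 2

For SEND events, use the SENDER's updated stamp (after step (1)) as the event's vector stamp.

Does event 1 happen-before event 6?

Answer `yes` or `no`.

Initial: VV[0]=[0, 0, 0]
Initial: VV[1]=[0, 0, 0]
Initial: VV[2]=[0, 0, 0]
Event 1: SEND 0->1: VV[0][0]++ -> VV[0]=[1, 0, 0], msg_vec=[1, 0, 0]; VV[1]=max(VV[1],msg_vec) then VV[1][1]++ -> VV[1]=[1, 1, 0]
Event 2: LOCAL 1: VV[1][1]++ -> VV[1]=[1, 2, 0]
Event 3: LOCAL 2: VV[2][2]++ -> VV[2]=[0, 0, 1]
Event 4: SEND 0->1: VV[0][0]++ -> VV[0]=[2, 0, 0], msg_vec=[2, 0, 0]; VV[1]=max(VV[1],msg_vec) then VV[1][1]++ -> VV[1]=[2, 3, 0]
Event 5: LOCAL 2: VV[2][2]++ -> VV[2]=[0, 0, 2]
Event 6: LOCAL 2: VV[2][2]++ -> VV[2]=[0, 0, 3]
Event 1 stamp: [1, 0, 0]
Event 6 stamp: [0, 0, 3]
[1, 0, 0] <= [0, 0, 3]? False. Equal? False. Happens-before: False

Answer: no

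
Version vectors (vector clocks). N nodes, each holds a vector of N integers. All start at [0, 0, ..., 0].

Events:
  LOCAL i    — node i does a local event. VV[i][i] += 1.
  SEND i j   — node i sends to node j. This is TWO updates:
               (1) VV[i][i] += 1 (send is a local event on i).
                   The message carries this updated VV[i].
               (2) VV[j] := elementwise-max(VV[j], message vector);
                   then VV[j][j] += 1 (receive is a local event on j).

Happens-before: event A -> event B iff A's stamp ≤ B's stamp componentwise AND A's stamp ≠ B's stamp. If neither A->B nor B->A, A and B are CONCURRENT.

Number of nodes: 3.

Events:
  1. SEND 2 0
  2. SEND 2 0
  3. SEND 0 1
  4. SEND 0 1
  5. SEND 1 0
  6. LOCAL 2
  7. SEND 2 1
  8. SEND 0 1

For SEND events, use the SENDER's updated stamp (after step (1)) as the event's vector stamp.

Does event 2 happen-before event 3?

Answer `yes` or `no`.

Initial: VV[0]=[0, 0, 0]
Initial: VV[1]=[0, 0, 0]
Initial: VV[2]=[0, 0, 0]
Event 1: SEND 2->0: VV[2][2]++ -> VV[2]=[0, 0, 1], msg_vec=[0, 0, 1]; VV[0]=max(VV[0],msg_vec) then VV[0][0]++ -> VV[0]=[1, 0, 1]
Event 2: SEND 2->0: VV[2][2]++ -> VV[2]=[0, 0, 2], msg_vec=[0, 0, 2]; VV[0]=max(VV[0],msg_vec) then VV[0][0]++ -> VV[0]=[2, 0, 2]
Event 3: SEND 0->1: VV[0][0]++ -> VV[0]=[3, 0, 2], msg_vec=[3, 0, 2]; VV[1]=max(VV[1],msg_vec) then VV[1][1]++ -> VV[1]=[3, 1, 2]
Event 4: SEND 0->1: VV[0][0]++ -> VV[0]=[4, 0, 2], msg_vec=[4, 0, 2]; VV[1]=max(VV[1],msg_vec) then VV[1][1]++ -> VV[1]=[4, 2, 2]
Event 5: SEND 1->0: VV[1][1]++ -> VV[1]=[4, 3, 2], msg_vec=[4, 3, 2]; VV[0]=max(VV[0],msg_vec) then VV[0][0]++ -> VV[0]=[5, 3, 2]
Event 6: LOCAL 2: VV[2][2]++ -> VV[2]=[0, 0, 3]
Event 7: SEND 2->1: VV[2][2]++ -> VV[2]=[0, 0, 4], msg_vec=[0, 0, 4]; VV[1]=max(VV[1],msg_vec) then VV[1][1]++ -> VV[1]=[4, 4, 4]
Event 8: SEND 0->1: VV[0][0]++ -> VV[0]=[6, 3, 2], msg_vec=[6, 3, 2]; VV[1]=max(VV[1],msg_vec) then VV[1][1]++ -> VV[1]=[6, 5, 4]
Event 2 stamp: [0, 0, 2]
Event 3 stamp: [3, 0, 2]
[0, 0, 2] <= [3, 0, 2]? True. Equal? False. Happens-before: True

Answer: yes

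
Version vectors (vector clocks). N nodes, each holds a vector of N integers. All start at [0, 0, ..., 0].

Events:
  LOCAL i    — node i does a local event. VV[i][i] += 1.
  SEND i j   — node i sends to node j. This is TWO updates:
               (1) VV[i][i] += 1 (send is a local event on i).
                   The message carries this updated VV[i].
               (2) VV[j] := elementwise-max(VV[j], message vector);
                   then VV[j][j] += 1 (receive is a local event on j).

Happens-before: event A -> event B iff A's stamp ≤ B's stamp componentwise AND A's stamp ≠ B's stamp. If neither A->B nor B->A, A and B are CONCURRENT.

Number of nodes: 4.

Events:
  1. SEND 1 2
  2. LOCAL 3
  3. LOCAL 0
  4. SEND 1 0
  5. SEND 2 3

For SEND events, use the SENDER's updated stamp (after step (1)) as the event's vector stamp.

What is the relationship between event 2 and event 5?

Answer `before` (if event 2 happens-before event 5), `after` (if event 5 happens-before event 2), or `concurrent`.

Answer: concurrent

Derivation:
Initial: VV[0]=[0, 0, 0, 0]
Initial: VV[1]=[0, 0, 0, 0]
Initial: VV[2]=[0, 0, 0, 0]
Initial: VV[3]=[0, 0, 0, 0]
Event 1: SEND 1->2: VV[1][1]++ -> VV[1]=[0, 1, 0, 0], msg_vec=[0, 1, 0, 0]; VV[2]=max(VV[2],msg_vec) then VV[2][2]++ -> VV[2]=[0, 1, 1, 0]
Event 2: LOCAL 3: VV[3][3]++ -> VV[3]=[0, 0, 0, 1]
Event 3: LOCAL 0: VV[0][0]++ -> VV[0]=[1, 0, 0, 0]
Event 4: SEND 1->0: VV[1][1]++ -> VV[1]=[0, 2, 0, 0], msg_vec=[0, 2, 0, 0]; VV[0]=max(VV[0],msg_vec) then VV[0][0]++ -> VV[0]=[2, 2, 0, 0]
Event 5: SEND 2->3: VV[2][2]++ -> VV[2]=[0, 1, 2, 0], msg_vec=[0, 1, 2, 0]; VV[3]=max(VV[3],msg_vec) then VV[3][3]++ -> VV[3]=[0, 1, 2, 2]
Event 2 stamp: [0, 0, 0, 1]
Event 5 stamp: [0, 1, 2, 0]
[0, 0, 0, 1] <= [0, 1, 2, 0]? False
[0, 1, 2, 0] <= [0, 0, 0, 1]? False
Relation: concurrent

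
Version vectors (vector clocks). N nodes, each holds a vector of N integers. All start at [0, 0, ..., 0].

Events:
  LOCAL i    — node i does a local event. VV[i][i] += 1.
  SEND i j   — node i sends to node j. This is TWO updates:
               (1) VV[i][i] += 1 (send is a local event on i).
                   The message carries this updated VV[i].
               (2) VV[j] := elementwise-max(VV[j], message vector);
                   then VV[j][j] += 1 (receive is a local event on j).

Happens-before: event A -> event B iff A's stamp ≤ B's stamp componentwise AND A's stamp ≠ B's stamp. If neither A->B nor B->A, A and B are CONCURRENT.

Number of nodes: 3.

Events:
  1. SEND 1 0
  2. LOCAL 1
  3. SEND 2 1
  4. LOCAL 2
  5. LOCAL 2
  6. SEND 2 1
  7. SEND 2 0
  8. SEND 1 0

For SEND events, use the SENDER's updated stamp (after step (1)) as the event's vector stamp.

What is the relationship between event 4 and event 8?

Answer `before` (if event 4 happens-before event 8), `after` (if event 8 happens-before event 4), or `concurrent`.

Answer: before

Derivation:
Initial: VV[0]=[0, 0, 0]
Initial: VV[1]=[0, 0, 0]
Initial: VV[2]=[0, 0, 0]
Event 1: SEND 1->0: VV[1][1]++ -> VV[1]=[0, 1, 0], msg_vec=[0, 1, 0]; VV[0]=max(VV[0],msg_vec) then VV[0][0]++ -> VV[0]=[1, 1, 0]
Event 2: LOCAL 1: VV[1][1]++ -> VV[1]=[0, 2, 0]
Event 3: SEND 2->1: VV[2][2]++ -> VV[2]=[0, 0, 1], msg_vec=[0, 0, 1]; VV[1]=max(VV[1],msg_vec) then VV[1][1]++ -> VV[1]=[0, 3, 1]
Event 4: LOCAL 2: VV[2][2]++ -> VV[2]=[0, 0, 2]
Event 5: LOCAL 2: VV[2][2]++ -> VV[2]=[0, 0, 3]
Event 6: SEND 2->1: VV[2][2]++ -> VV[2]=[0, 0, 4], msg_vec=[0, 0, 4]; VV[1]=max(VV[1],msg_vec) then VV[1][1]++ -> VV[1]=[0, 4, 4]
Event 7: SEND 2->0: VV[2][2]++ -> VV[2]=[0, 0, 5], msg_vec=[0, 0, 5]; VV[0]=max(VV[0],msg_vec) then VV[0][0]++ -> VV[0]=[2, 1, 5]
Event 8: SEND 1->0: VV[1][1]++ -> VV[1]=[0, 5, 4], msg_vec=[0, 5, 4]; VV[0]=max(VV[0],msg_vec) then VV[0][0]++ -> VV[0]=[3, 5, 5]
Event 4 stamp: [0, 0, 2]
Event 8 stamp: [0, 5, 4]
[0, 0, 2] <= [0, 5, 4]? True
[0, 5, 4] <= [0, 0, 2]? False
Relation: before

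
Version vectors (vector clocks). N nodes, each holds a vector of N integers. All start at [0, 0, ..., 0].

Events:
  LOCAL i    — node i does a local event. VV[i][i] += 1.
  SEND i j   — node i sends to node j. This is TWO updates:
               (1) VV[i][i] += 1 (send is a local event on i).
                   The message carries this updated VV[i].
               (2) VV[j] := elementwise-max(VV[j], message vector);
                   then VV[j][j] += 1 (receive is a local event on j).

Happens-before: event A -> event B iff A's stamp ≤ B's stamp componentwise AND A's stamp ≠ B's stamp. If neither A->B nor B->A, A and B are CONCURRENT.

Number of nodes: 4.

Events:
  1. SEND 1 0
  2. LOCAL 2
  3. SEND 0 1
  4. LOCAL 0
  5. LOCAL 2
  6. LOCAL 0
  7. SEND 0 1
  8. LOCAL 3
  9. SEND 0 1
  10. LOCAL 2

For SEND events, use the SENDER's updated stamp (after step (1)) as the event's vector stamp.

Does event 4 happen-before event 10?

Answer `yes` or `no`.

Answer: no

Derivation:
Initial: VV[0]=[0, 0, 0, 0]
Initial: VV[1]=[0, 0, 0, 0]
Initial: VV[2]=[0, 0, 0, 0]
Initial: VV[3]=[0, 0, 0, 0]
Event 1: SEND 1->0: VV[1][1]++ -> VV[1]=[0, 1, 0, 0], msg_vec=[0, 1, 0, 0]; VV[0]=max(VV[0],msg_vec) then VV[0][0]++ -> VV[0]=[1, 1, 0, 0]
Event 2: LOCAL 2: VV[2][2]++ -> VV[2]=[0, 0, 1, 0]
Event 3: SEND 0->1: VV[0][0]++ -> VV[0]=[2, 1, 0, 0], msg_vec=[2, 1, 0, 0]; VV[1]=max(VV[1],msg_vec) then VV[1][1]++ -> VV[1]=[2, 2, 0, 0]
Event 4: LOCAL 0: VV[0][0]++ -> VV[0]=[3, 1, 0, 0]
Event 5: LOCAL 2: VV[2][2]++ -> VV[2]=[0, 0, 2, 0]
Event 6: LOCAL 0: VV[0][0]++ -> VV[0]=[4, 1, 0, 0]
Event 7: SEND 0->1: VV[0][0]++ -> VV[0]=[5, 1, 0, 0], msg_vec=[5, 1, 0, 0]; VV[1]=max(VV[1],msg_vec) then VV[1][1]++ -> VV[1]=[5, 3, 0, 0]
Event 8: LOCAL 3: VV[3][3]++ -> VV[3]=[0, 0, 0, 1]
Event 9: SEND 0->1: VV[0][0]++ -> VV[0]=[6, 1, 0, 0], msg_vec=[6, 1, 0, 0]; VV[1]=max(VV[1],msg_vec) then VV[1][1]++ -> VV[1]=[6, 4, 0, 0]
Event 10: LOCAL 2: VV[2][2]++ -> VV[2]=[0, 0, 3, 0]
Event 4 stamp: [3, 1, 0, 0]
Event 10 stamp: [0, 0, 3, 0]
[3, 1, 0, 0] <= [0, 0, 3, 0]? False. Equal? False. Happens-before: False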